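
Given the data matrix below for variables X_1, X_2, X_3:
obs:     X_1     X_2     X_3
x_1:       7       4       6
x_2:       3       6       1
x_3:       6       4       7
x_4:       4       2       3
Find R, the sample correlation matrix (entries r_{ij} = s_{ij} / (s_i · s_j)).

Step 1 — column means:
  mean(X_1) = (7 + 3 + 6 + 4) / 4 = 20/4 = 5
  mean(X_2) = (4 + 6 + 4 + 2) / 4 = 16/4 = 4
  mean(X_3) = (6 + 1 + 7 + 3) / 4 = 17/4 = 4.25

Step 2 — sample variances and covariances s[i,j] = (1/(n-1)) · Σ_k (x_{k,i} - mean_i) · (x_{k,j} - mean_j), with n-1 = 3:
  s[X_1,X_1] = ((2)·(2) + (-2)·(-2) + (1)·(1) + (-1)·(-1)) / 3 = 10/3 = 3.3333
  s[X_1,X_2] = ((2)·(0) + (-2)·(2) + (1)·(0) + (-1)·(-2)) / 3 = -2/3 = -0.6667
  s[X_1,X_3] = ((2)·(1.75) + (-2)·(-3.25) + (1)·(2.75) + (-1)·(-1.25)) / 3 = 14/3 = 4.6667
  s[X_2,X_2] = ((0)·(0) + (2)·(2) + (0)·(0) + (-2)·(-2)) / 3 = 8/3 = 2.6667
  s[X_2,X_3] = ((0)·(1.75) + (2)·(-3.25) + (0)·(2.75) + (-2)·(-1.25)) / 3 = -4/3 = -1.3333
  s[X_3,X_3] = ((1.75)·(1.75) + (-3.25)·(-3.25) + (2.75)·(2.75) + (-1.25)·(-1.25)) / 3 = 22.75/3 = 7.5833
  Sample standard deviations s_i = √(s[i,i]):
  s(X_1) = √(3.3333) = 1.8257
  s(X_2) = √(2.6667) = 1.633
  s(X_3) = √(7.5833) = 2.7538

Step 3 — r_{ij} = s_{ij} / (s_i · s_j):
  r[X_1,X_1] = 1 (diagonal).
  r[X_1,X_2] = -0.6667 / (1.8257 · 1.633) = -0.6667 / 2.9814 = -0.2236
  r[X_1,X_3] = 4.6667 / (1.8257 · 2.7538) = 4.6667 / 5.0277 = 0.9282
  r[X_2,X_2] = 1 (diagonal).
  r[X_2,X_3] = -1.3333 / (1.633 · 2.7538) = -1.3333 / 4.4969 = -0.2965
  r[X_3,X_3] = 1 (diagonal).

R is symmetric with unit diagonal. Assembling:

R = [[1, -0.2236, 0.9282],
 [-0.2236, 1, -0.2965],
 [0.9282, -0.2965, 1]]


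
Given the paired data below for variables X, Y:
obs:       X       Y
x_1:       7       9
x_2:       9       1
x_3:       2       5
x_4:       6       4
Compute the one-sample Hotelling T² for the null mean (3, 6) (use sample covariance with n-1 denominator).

Step 1 — sample mean vector:
  mean(X) = (7 + 9 + 2 + 6) / 4 = 24/4 = 6
  mean(Y) = (9 + 1 + 5 + 4) / 4 = 19/4 = 4.75
  x̄ = (6, 4.75),  deviation x̄ - mu_0 = (6, 4.75) - (3, 6) = (3, -1.25).

Step 2 — sample covariance matrix, S[i,j] = (1/(n-1)) · Σ_k (x_{k,i} - mean_i) · (x_{k,j} - mean_j), divisor n-1 = 3:
  S[X,X] = ((1)·(1) + (3)·(3) + (-4)·(-4) + (0)·(0)) / 3 = 26/3 = 8.6667
  S[X,Y] = ((1)·(4.25) + (3)·(-3.75) + (-4)·(0.25) + (0)·(-0.75)) / 3 = -8/3 = -2.6667
  S[Y,Y] = ((4.25)·(4.25) + (-3.75)·(-3.75) + (0.25)·(0.25) + (-0.75)·(-0.75)) / 3 = 32.75/3 = 10.9167
  S = [[8.6667, -2.6667],
 [-2.6667, 10.9167]].

Step 3 — invert S. det(S) = 8.6667·10.9167 - (-2.6667)² = 87.5.
  S^{-1} = (1/det) · [[d, -b], [-b, a]] = [[0.1248, 0.0305],
 [0.0305, 0.099]].

Step 4 — quadratic form (x̄ - mu_0)^T · S^{-1} · (x̄ - mu_0):
  S^{-1} · (x̄ - mu_0) = (0.3362, -0.0324),
  (x̄ - mu_0)^T · [...] = (3)·(0.3362) + (-1.25)·(-0.0324) = 1.049.

Step 5 — scale by n: T² = 4 · 1.049 = 4.1962.

T² ≈ 4.1962


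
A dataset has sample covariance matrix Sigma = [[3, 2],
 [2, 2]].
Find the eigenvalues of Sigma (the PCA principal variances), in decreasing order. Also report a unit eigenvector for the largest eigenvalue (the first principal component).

Step 1 — characteristic polynomial of 2×2 Sigma:
  det(Sigma - λI) = λ² - trace · λ + det = 0.
  trace = 3 + 2 = 5, det = 3·2 - (2)² = 2.
Step 2 — discriminant:
  Δ = trace² - 4·det = 25 - 8 = 17.
Step 3 — eigenvalues:
  λ = (trace ± √Δ)/2 = (5 ± 4.1231)/2,
  λ_1 = 4.5616,  λ_2 = 0.4384.

Step 4 — unit eigenvector for λ_1: solve (Sigma - λ_1 I)v = 0. First row:
  (3 - 4.5616)·v_x + (2)·v_y = 0, i.e. (-1.5616)·v_x + (2)·v_y = 0,
  so v ∝ (b, λ_1 - a) = (2, 1.5616) = u.
  ||u|| = √((2)² + (1.5616)²) = √(6.4384) ≈ 2.5374,
  v_1 = u/||u|| ≈ (0.7882, 0.6154) (||v_1|| = 1).

λ_1 = 4.5616,  λ_2 = 0.4384;  v_1 ≈ (0.7882, 0.6154)


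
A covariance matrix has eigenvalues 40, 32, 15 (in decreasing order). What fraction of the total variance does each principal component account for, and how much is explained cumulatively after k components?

Step 1 — total variance = trace(Sigma) = Σ λ_i = 40 + 32 + 15 = 87.

Step 2 — fraction explained by component i = λ_i / Σ λ:
  PC1: 40/87 = 0.4598
  PC2: 32/87 = 0.3678
  PC3: 15/87 = 0.1724

Step 3 — cumulative fraction after k components = (λ_1 + ... + λ_k) / Σ λ:
  k = 1: 40/87 = 0.4598
  k = 2: (40 + 32)/87 = 72/87 = 0.8276
  k = 3: (40 + 32 + 15)/87 = 87/87 = 1

Summary (fraction, with percent):

explained: PC1 0.4598 (45.98%), PC2 0.3678 (36.78%), PC3 0.1724 (17.24%);  cumulative: 0.4598, 0.8276, 1


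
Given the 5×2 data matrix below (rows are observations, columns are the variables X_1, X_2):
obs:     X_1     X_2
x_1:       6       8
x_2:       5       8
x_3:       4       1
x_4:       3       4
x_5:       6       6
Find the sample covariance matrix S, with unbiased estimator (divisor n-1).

Step 1 — column means:
  mean(X_1) = (6 + 5 + 4 + 3 + 6) / 5 = 24/5 = 4.8
  mean(X_2) = (8 + 8 + 1 + 4 + 6) / 5 = 27/5 = 5.4

Step 2 — sample covariance S[i,j] = (1/(n-1)) · Σ_k (x_{k,i} - mean_i) · (x_{k,j} - mean_j), with n-1 = 4.
  S[X_1,X_1] = ((1.2)·(1.2) + (0.2)·(0.2) + (-0.8)·(-0.8) + (-1.8)·(-1.8) + (1.2)·(1.2)) / 4 = 6.8/4 = 1.7
  S[X_1,X_2] = ((1.2)·(2.6) + (0.2)·(2.6) + (-0.8)·(-4.4) + (-1.8)·(-1.4) + (1.2)·(0.6)) / 4 = 10.4/4 = 2.6
  S[X_2,X_2] = ((2.6)·(2.6) + (2.6)·(2.6) + (-4.4)·(-4.4) + (-1.4)·(-1.4) + (0.6)·(0.6)) / 4 = 35.2/4 = 8.8

S is symmetric (S[j,i] = S[i,j]). Assembling:

S = [[1.7, 2.6],
 [2.6, 8.8]]


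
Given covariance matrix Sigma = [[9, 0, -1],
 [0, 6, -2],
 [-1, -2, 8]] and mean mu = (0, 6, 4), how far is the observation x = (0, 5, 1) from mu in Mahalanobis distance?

Step 1 — centre the observation: (x - mu) = (0, -1, -3).

Step 2 — invert Sigma (cofactor / det for 3×3, or solve directly):
  Sigma^{-1} = [[0.1128, 0.0051, 0.0154],
 [0.0051, 0.1821, 0.0462],
 [0.0154, 0.0462, 0.1385]].

Step 3 — form the quadratic (x - mu)^T · Sigma^{-1} · (x - mu):
  Sigma^{-1} · (x - mu) = (-0.0513, -0.3205, -0.4615).
  (x - mu)^T · [Sigma^{-1} · (x - mu)] = (0)·(-0.0513) + (-1)·(-0.3205) + (-3)·(-0.4615) = 1.7051.

Step 4 — take square root: d = √(1.7051) ≈ 1.3058.

d(x, mu) = √(1.7051) ≈ 1.3058


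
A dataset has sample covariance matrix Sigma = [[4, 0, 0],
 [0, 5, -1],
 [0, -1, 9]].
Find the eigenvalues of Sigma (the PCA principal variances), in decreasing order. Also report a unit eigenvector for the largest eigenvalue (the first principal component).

Step 1 — characteristic polynomial p(λ) = det(λI - Sigma) = λ³ - tr·λ² + c_1·λ - det, where tr = trace, c_1 = sum of the principal 2×2 minors, det = det(Sigma):
  tr = 4 + 5 + 9 = 18,
  c_1 = (4·5 - (0)²) + (4·9 - (0)²) + (5·9 - (-1)²) = 20 + 36 + 44 = 100,
  det = 4·(5·9 - (-1)²) - (0)·((0)·9 - (-1)·(0)) + (0)·((0)·(-1) - 5·(0)) = 4·(44) - (0)·(0) + (0)·(0) = 176.
  So p(λ) = λ³ - 18λ² + 100λ - 176.
Step 2 — look for an integer root (rational root theorem: any rational root is an integer divisor of 176). Testing λ = 4:
  p(4) = 64 - 288 + 400 - 176 = 0  ✓
  Dividing out (λ - 4): p(λ) = (λ - 4)(λ² - 14λ + 44).
Step 3 — remaining eigenvalues from the quadratic λ² - 14λ + 44 = 0:
  Δ = 14² - 4·44 = 196 - 176 = 20,  λ = (14 ± √20)/2 = (14 ± 4.4721)/2 ≈ 9.2361 or 4.7639.
  Sorted: λ_1 = 9.2361,  λ_2 = 4.7639,  λ_3 = 4  (check: sum = 18 = tr ✓).

Step 4 — unit eigenvector for λ_1 ≈ 9.2361: v spans the null space of (Sigma - λ_1 I), whose rows are
  r_1 = (-5.2361, 0, 0),  r_2 = (0, -4.2361, -1),  r_3 = (0, -1, -0.2361).
  v is orthogonal to every row, so take v ∝ r_1 × r_2 = ((0)·(-1) - (0)·(-4.2361), (0)·(0) - (-5.2361)·(-1), (-5.2361)·(-4.2361) - (0)·(0)) ≈ (0, -5.2361, 22.1803).
  Rescale (multiply by -1 so the first nonzero entry is positive): u = (0, 5.2361, -22.1803).
  ||u|| = √((0)² + (5.2361)² + (-22.1803)²) = √(519.3839) ≈ 22.79,  v_1 = u/||u|| ≈ (0, 0.2298, -0.9732) (||v_1|| = 1).

λ_1 = 9.2361,  λ_2 = 4.7639,  λ_3 = 4;  v_1 ≈ (0, 0.2298, -0.9732)


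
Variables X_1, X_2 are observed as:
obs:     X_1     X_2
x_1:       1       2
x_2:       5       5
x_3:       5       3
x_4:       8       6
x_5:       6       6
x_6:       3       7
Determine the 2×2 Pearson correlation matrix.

Step 1 — column means:
  mean(X_1) = (1 + 5 + 5 + 8 + 6 + 3) / 6 = 28/6 = 4.6667
  mean(X_2) = (2 + 5 + 3 + 6 + 6 + 7) / 6 = 29/6 = 4.8333

Step 2 — sample variances and covariances s[i,j] = (1/(n-1)) · Σ_k (x_{k,i} - mean_i) · (x_{k,j} - mean_j), with n-1 = 5:
  s[X_1,X_1] = ((-3.6667)·(-3.6667) + (0.3333)·(0.3333) + (0.3333)·(0.3333) + (3.3333)·(3.3333) + (1.3333)·(1.3333) + (-1.6667)·(-1.6667)) / 5 = 29.3333/5 = 5.8667
  s[X_1,X_2] = ((-3.6667)·(-2.8333) + (0.3333)·(0.1667) + (0.3333)·(-1.8333) + (3.3333)·(1.1667) + (1.3333)·(1.1667) + (-1.6667)·(2.1667)) / 5 = 11.6667/5 = 2.3333
  s[X_2,X_2] = ((-2.8333)·(-2.8333) + (0.1667)·(0.1667) + (-1.8333)·(-1.8333) + (1.1667)·(1.1667) + (1.1667)·(1.1667) + (2.1667)·(2.1667)) / 5 = 18.8333/5 = 3.7667
  Sample standard deviations s_i = √(s[i,i]):
  s(X_1) = √(5.8667) = 2.4221
  s(X_2) = √(3.7667) = 1.9408

Step 3 — r_{ij} = s_{ij} / (s_i · s_j):
  r[X_1,X_1] = 1 (diagonal).
  r[X_1,X_2] = 2.3333 / (2.4221 · 1.9408) = 2.3333 / 4.7008 = 0.4964
  r[X_2,X_2] = 1 (diagonal).

R is symmetric with unit diagonal. Assembling:

R = [[1, 0.4964],
 [0.4964, 1]]


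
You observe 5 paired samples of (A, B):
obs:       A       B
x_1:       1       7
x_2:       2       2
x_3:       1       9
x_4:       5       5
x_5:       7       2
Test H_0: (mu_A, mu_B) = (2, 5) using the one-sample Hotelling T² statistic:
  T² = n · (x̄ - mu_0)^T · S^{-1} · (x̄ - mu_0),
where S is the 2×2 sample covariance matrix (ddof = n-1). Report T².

Step 1 — sample mean vector:
  mean(A) = (1 + 2 + 1 + 5 + 7) / 5 = 16/5 = 3.2
  mean(B) = (7 + 2 + 9 + 5 + 2) / 5 = 25/5 = 5
  x̄ = (3.2, 5),  deviation x̄ - mu_0 = (3.2, 5) - (2, 5) = (1.2, 0).

Step 2 — sample covariance matrix, S[i,j] = (1/(n-1)) · Σ_k (x_{k,i} - mean_i) · (x_{k,j} - mean_j), divisor n-1 = 4:
  S[A,A] = ((-2.2)·(-2.2) + (-1.2)·(-1.2) + (-2.2)·(-2.2) + (1.8)·(1.8) + (3.8)·(3.8)) / 4 = 28.8/4 = 7.2
  S[A,B] = ((-2.2)·(2) + (-1.2)·(-3) + (-2.2)·(4) + (1.8)·(0) + (3.8)·(-3)) / 4 = -21/4 = -5.25
  S[B,B] = ((2)·(2) + (-3)·(-3) + (4)·(4) + (0)·(0) + (-3)·(-3)) / 4 = 38/4 = 9.5
  S = [[7.2, -5.25],
 [-5.25, 9.5]].

Step 3 — invert S. det(S) = 7.2·9.5 - (-5.25)² = 40.8375.
  S^{-1} = (1/det) · [[d, -b], [-b, a]] = [[0.2326, 0.1286],
 [0.1286, 0.1763]].

Step 4 — quadratic form (x̄ - mu_0)^T · S^{-1} · (x̄ - mu_0):
  S^{-1} · (x̄ - mu_0) = (0.2792, 0.1543),
  (x̄ - mu_0)^T · [...] = (1.2)·(0.2792) + (0)·(0.1543) = 0.335.

Step 5 — scale by n: T² = 5 · 0.335 = 1.6749.

T² ≈ 1.6749


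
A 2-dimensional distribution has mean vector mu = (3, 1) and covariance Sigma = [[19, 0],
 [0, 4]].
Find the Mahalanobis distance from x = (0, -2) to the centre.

Step 1 — centre the observation: (x - mu) = (-3, -3).

Step 2 — invert Sigma. det(Sigma) = 19·4 - (0)² = 76.
  Sigma^{-1} = (1/det) · [[d, -b], [-b, a]] = [[0.0526, 0],
 [0, 0.25]].

Step 3 — form the quadratic (x - mu)^T · Sigma^{-1} · (x - mu):
  Sigma^{-1} · (x - mu) = (-0.1579, -0.75).
  (x - mu)^T · [Sigma^{-1} · (x - mu)] = (-3)·(-0.1579) + (-3)·(-0.75) = 2.7237.

Step 4 — take square root: d = √(2.7237) ≈ 1.6504.

d(x, mu) = √(2.7237) ≈ 1.6504


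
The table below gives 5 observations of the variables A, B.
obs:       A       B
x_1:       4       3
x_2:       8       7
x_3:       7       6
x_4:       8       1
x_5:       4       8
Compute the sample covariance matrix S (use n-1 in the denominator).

Step 1 — column means:
  mean(A) = (4 + 8 + 7 + 8 + 4) / 5 = 31/5 = 6.2
  mean(B) = (3 + 7 + 6 + 1 + 8) / 5 = 25/5 = 5

Step 2 — sample covariance S[i,j] = (1/(n-1)) · Σ_k (x_{k,i} - mean_i) · (x_{k,j} - mean_j), with n-1 = 4.
  S[A,A] = ((-2.2)·(-2.2) + (1.8)·(1.8) + (0.8)·(0.8) + (1.8)·(1.8) + (-2.2)·(-2.2)) / 4 = 16.8/4 = 4.2
  S[A,B] = ((-2.2)·(-2) + (1.8)·(2) + (0.8)·(1) + (1.8)·(-4) + (-2.2)·(3)) / 4 = -5/4 = -1.25
  S[B,B] = ((-2)·(-2) + (2)·(2) + (1)·(1) + (-4)·(-4) + (3)·(3)) / 4 = 34/4 = 8.5

S is symmetric (S[j,i] = S[i,j]). Assembling:

S = [[4.2, -1.25],
 [-1.25, 8.5]]


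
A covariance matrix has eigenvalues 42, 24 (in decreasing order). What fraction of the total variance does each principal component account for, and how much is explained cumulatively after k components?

Step 1 — total variance = trace(Sigma) = Σ λ_i = 42 + 24 = 66.

Step 2 — fraction explained by component i = λ_i / Σ λ:
  PC1: 42/66 = 0.6364
  PC2: 24/66 = 0.3636

Step 3 — cumulative fraction after k components = (λ_1 + ... + λ_k) / Σ λ:
  k = 1: 42/66 = 0.6364
  k = 2: (42 + 24)/66 = 66/66 = 1

Summary (fraction, with percent):

explained: PC1 0.6364 (63.64%), PC2 0.3636 (36.36%);  cumulative: 0.6364, 1


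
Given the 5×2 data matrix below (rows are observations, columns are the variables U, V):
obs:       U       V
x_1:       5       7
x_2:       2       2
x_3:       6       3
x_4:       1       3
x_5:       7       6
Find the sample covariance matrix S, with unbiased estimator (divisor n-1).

Step 1 — column means:
  mean(U) = (5 + 2 + 6 + 1 + 7) / 5 = 21/5 = 4.2
  mean(V) = (7 + 2 + 3 + 3 + 6) / 5 = 21/5 = 4.2

Step 2 — sample covariance S[i,j] = (1/(n-1)) · Σ_k (x_{k,i} - mean_i) · (x_{k,j} - mean_j), with n-1 = 4.
  S[U,U] = ((0.8)·(0.8) + (-2.2)·(-2.2) + (1.8)·(1.8) + (-3.2)·(-3.2) + (2.8)·(2.8)) / 4 = 26.8/4 = 6.7
  S[U,V] = ((0.8)·(2.8) + (-2.2)·(-2.2) + (1.8)·(-1.2) + (-3.2)·(-1.2) + (2.8)·(1.8)) / 4 = 13.8/4 = 3.45
  S[V,V] = ((2.8)·(2.8) + (-2.2)·(-2.2) + (-1.2)·(-1.2) + (-1.2)·(-1.2) + (1.8)·(1.8)) / 4 = 18.8/4 = 4.7

S is symmetric (S[j,i] = S[i,j]). Assembling:

S = [[6.7, 3.45],
 [3.45, 4.7]]


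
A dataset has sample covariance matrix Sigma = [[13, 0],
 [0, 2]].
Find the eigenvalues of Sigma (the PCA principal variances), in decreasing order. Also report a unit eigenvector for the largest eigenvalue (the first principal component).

Step 1 — characteristic polynomial of 2×2 Sigma:
  det(Sigma - λI) = λ² - trace · λ + det = 0.
  trace = 13 + 2 = 15, det = 13·2 - (0)² = 26.
Step 2 — discriminant:
  Δ = trace² - 4·det = 225 - 104 = 121.
Step 3 — eigenvalues:
  λ = (trace ± √Δ)/2 = (15 ± 11)/2,
  λ_1 = 13,  λ_2 = 2.

Step 4 — unit eigenvector for λ_1: Sigma is diagonal, so its eigenvectors are the coordinate axes. λ_1 = 13 is the diagonal entry on the first coordinate axis, hence
  v_1 = (1, 0) (||v_1|| = 1).

λ_1 = 13,  λ_2 = 2;  v_1 ≈ (1, 0)


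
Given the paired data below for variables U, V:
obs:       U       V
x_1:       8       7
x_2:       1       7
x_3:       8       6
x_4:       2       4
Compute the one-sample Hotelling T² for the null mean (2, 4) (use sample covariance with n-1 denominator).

Step 1 — sample mean vector:
  mean(U) = (8 + 1 + 8 + 2) / 4 = 19/4 = 4.75
  mean(V) = (7 + 7 + 6 + 4) / 4 = 24/4 = 6
  x̄ = (4.75, 6),  deviation x̄ - mu_0 = (4.75, 6) - (2, 4) = (2.75, 2).

Step 2 — sample covariance matrix, S[i,j] = (1/(n-1)) · Σ_k (x_{k,i} - mean_i) · (x_{k,j} - mean_j), divisor n-1 = 3:
  S[U,U] = ((3.25)·(3.25) + (-3.75)·(-3.75) + (3.25)·(3.25) + (-2.75)·(-2.75)) / 3 = 42.75/3 = 14.25
  S[U,V] = ((3.25)·(1) + (-3.75)·(1) + (3.25)·(0) + (-2.75)·(-2)) / 3 = 5/3 = 1.6667
  S[V,V] = ((1)·(1) + (1)·(1) + (0)·(0) + (-2)·(-2)) / 3 = 6/3 = 2
  S = [[14.25, 1.6667],
 [1.6667, 2]].

Step 3 — invert S. det(S) = 14.25·2 - (1.6667)² = 25.7222.
  S^{-1} = (1/det) · [[d, -b], [-b, a]] = [[0.0778, -0.0648],
 [-0.0648, 0.554]].

Step 4 — quadratic form (x̄ - mu_0)^T · S^{-1} · (x̄ - mu_0):
  S^{-1} · (x̄ - mu_0) = (0.0842, 0.9298),
  (x̄ - mu_0)^T · [...] = (2.75)·(0.0842) + (2)·(0.9298) = 2.0913.

Step 5 — scale by n: T² = 4 · 2.0913 = 8.365.

T² ≈ 8.365


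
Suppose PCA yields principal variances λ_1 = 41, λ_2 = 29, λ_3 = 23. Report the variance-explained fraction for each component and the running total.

Step 1 — total variance = trace(Sigma) = Σ λ_i = 41 + 29 + 23 = 93.

Step 2 — fraction explained by component i = λ_i / Σ λ:
  PC1: 41/93 = 0.4409
  PC2: 29/93 = 0.3118
  PC3: 23/93 = 0.2473

Step 3 — cumulative fraction after k components = (λ_1 + ... + λ_k) / Σ λ:
  k = 1: 41/93 = 0.4409
  k = 2: (41 + 29)/93 = 70/93 = 0.7527
  k = 3: (41 + 29 + 23)/93 = 93/93 = 1

Summary (fraction, with percent):

explained: PC1 0.4409 (44.09%), PC2 0.3118 (31.18%), PC3 0.2473 (24.73%);  cumulative: 0.4409, 0.7527, 1


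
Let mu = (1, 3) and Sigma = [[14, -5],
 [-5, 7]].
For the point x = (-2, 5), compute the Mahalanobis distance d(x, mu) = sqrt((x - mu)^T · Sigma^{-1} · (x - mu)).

Step 1 — centre the observation: (x - mu) = (-3, 2).

Step 2 — invert Sigma. det(Sigma) = 14·7 - (-5)² = 73.
  Sigma^{-1} = (1/det) · [[d, -b], [-b, a]] = [[0.0959, 0.0685],
 [0.0685, 0.1918]].

Step 3 — form the quadratic (x - mu)^T · Sigma^{-1} · (x - mu):
  Sigma^{-1} · (x - mu) = (-0.1507, 0.1781).
  (x - mu)^T · [Sigma^{-1} · (x - mu)] = (-3)·(-0.1507) + (2)·(0.1781) = 0.8082.

Step 4 — take square root: d = √(0.8082) ≈ 0.899.

d(x, mu) = √(0.8082) ≈ 0.899


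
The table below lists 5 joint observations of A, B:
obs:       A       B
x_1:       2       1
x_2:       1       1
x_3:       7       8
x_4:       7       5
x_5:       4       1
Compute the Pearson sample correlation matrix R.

Step 1 — column means:
  mean(A) = (2 + 1 + 7 + 7 + 4) / 5 = 21/5 = 4.2
  mean(B) = (1 + 1 + 8 + 5 + 1) / 5 = 16/5 = 3.2

Step 2 — sample variances and covariances s[i,j] = (1/(n-1)) · Σ_k (x_{k,i} - mean_i) · (x_{k,j} - mean_j), with n-1 = 4:
  s[A,A] = ((-2.2)·(-2.2) + (-3.2)·(-3.2) + (2.8)·(2.8) + (2.8)·(2.8) + (-0.2)·(-0.2)) / 4 = 30.8/4 = 7.7
  s[A,B] = ((-2.2)·(-2.2) + (-3.2)·(-2.2) + (2.8)·(4.8) + (2.8)·(1.8) + (-0.2)·(-2.2)) / 4 = 30.8/4 = 7.7
  s[B,B] = ((-2.2)·(-2.2) + (-2.2)·(-2.2) + (4.8)·(4.8) + (1.8)·(1.8) + (-2.2)·(-2.2)) / 4 = 40.8/4 = 10.2
  Sample standard deviations s_i = √(s[i,i]):
  s(A) = √(7.7) = 2.7749
  s(B) = √(10.2) = 3.1937

Step 3 — r_{ij} = s_{ij} / (s_i · s_j):
  r[A,A] = 1 (diagonal).
  r[A,B] = 7.7 / (2.7749 · 3.1937) = 7.7 / 8.8623 = 0.8689
  r[B,B] = 1 (diagonal).

R is symmetric with unit diagonal. Assembling:

R = [[1, 0.8689],
 [0.8689, 1]]


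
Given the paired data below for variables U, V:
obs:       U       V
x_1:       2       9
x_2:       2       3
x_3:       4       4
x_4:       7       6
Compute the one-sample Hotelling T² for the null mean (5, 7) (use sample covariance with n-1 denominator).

Step 1 — sample mean vector:
  mean(U) = (2 + 2 + 4 + 7) / 4 = 15/4 = 3.75
  mean(V) = (9 + 3 + 4 + 6) / 4 = 22/4 = 5.5
  x̄ = (3.75, 5.5),  deviation x̄ - mu_0 = (3.75, 5.5) - (5, 7) = (-1.25, -1.5).

Step 2 — sample covariance matrix, S[i,j] = (1/(n-1)) · Σ_k (x_{k,i} - mean_i) · (x_{k,j} - mean_j), divisor n-1 = 3:
  S[U,U] = ((-1.75)·(-1.75) + (-1.75)·(-1.75) + (0.25)·(0.25) + (3.25)·(3.25)) / 3 = 16.75/3 = 5.5833
  S[U,V] = ((-1.75)·(3.5) + (-1.75)·(-2.5) + (0.25)·(-1.5) + (3.25)·(0.5)) / 3 = -0.5/3 = -0.1667
  S[V,V] = ((3.5)·(3.5) + (-2.5)·(-2.5) + (-1.5)·(-1.5) + (0.5)·(0.5)) / 3 = 21/3 = 7
  S = [[5.5833, -0.1667],
 [-0.1667, 7]].

Step 3 — invert S. det(S) = 5.5833·7 - (-0.1667)² = 39.0556.
  S^{-1} = (1/det) · [[d, -b], [-b, a]] = [[0.1792, 0.0043],
 [0.0043, 0.143]].

Step 4 — quadratic form (x̄ - mu_0)^T · S^{-1} · (x̄ - mu_0):
  S^{-1} · (x̄ - mu_0) = (-0.2304, -0.2198),
  (x̄ - mu_0)^T · [...] = (-1.25)·(-0.2304) + (-1.5)·(-0.2198) = 0.6177.

Step 5 — scale by n: T² = 4 · 0.6177 = 2.4708.

T² ≈ 2.4708


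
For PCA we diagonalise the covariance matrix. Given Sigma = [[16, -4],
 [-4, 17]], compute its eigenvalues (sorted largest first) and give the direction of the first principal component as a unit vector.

Step 1 — characteristic polynomial of 2×2 Sigma:
  det(Sigma - λI) = λ² - trace · λ + det = 0.
  trace = 16 + 17 = 33, det = 16·17 - (-4)² = 256.
Step 2 — discriminant:
  Δ = trace² - 4·det = 1089 - 1024 = 65.
Step 3 — eigenvalues:
  λ = (trace ± √Δ)/2 = (33 ± 8.0623)/2,
  λ_1 = 20.5311,  λ_2 = 12.4689.

Step 4 — unit eigenvector for λ_1: solve (Sigma - λ_1 I)v = 0. First row:
  (16 - 20.5311)·v_x + (-4)·v_y = 0, i.e. (-4.5311)·v_x + (-4)·v_y = 0,
  so v ∝ (b, λ_1 - a) = (-4, 4.5311); multiply by -1 so the first entry is positive: u = (4, -4.5311).
  ||u|| = √((4)² + (-4.5311)²) = √(36.5311) ≈ 6.0441,
  v_1 = u/||u|| ≈ (0.6618, -0.7497) (||v_1|| = 1).

λ_1 = 20.5311,  λ_2 = 12.4689;  v_1 ≈ (0.6618, -0.7497)


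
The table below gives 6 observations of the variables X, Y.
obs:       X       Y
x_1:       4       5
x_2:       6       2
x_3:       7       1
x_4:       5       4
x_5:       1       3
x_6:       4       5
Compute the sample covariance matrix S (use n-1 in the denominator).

Step 1 — column means:
  mean(X) = (4 + 6 + 7 + 5 + 1 + 4) / 6 = 27/6 = 4.5
  mean(Y) = (5 + 2 + 1 + 4 + 3 + 5) / 6 = 20/6 = 3.3333

Step 2 — sample covariance S[i,j] = (1/(n-1)) · Σ_k (x_{k,i} - mean_i) · (x_{k,j} - mean_j), with n-1 = 5.
  S[X,X] = ((-0.5)·(-0.5) + (1.5)·(1.5) + (2.5)·(2.5) + (0.5)·(0.5) + (-3.5)·(-3.5) + (-0.5)·(-0.5)) / 5 = 21.5/5 = 4.3
  S[X,Y] = ((-0.5)·(1.6667) + (1.5)·(-1.3333) + (2.5)·(-2.3333) + (0.5)·(0.6667) + (-3.5)·(-0.3333) + (-0.5)·(1.6667)) / 5 = -8/5 = -1.6
  S[Y,Y] = ((1.6667)·(1.6667) + (-1.3333)·(-1.3333) + (-2.3333)·(-2.3333) + (0.6667)·(0.6667) + (-0.3333)·(-0.3333) + (1.6667)·(1.6667)) / 5 = 13.3333/5 = 2.6667

S is symmetric (S[j,i] = S[i,j]). Assembling:

S = [[4.3, -1.6],
 [-1.6, 2.6667]]


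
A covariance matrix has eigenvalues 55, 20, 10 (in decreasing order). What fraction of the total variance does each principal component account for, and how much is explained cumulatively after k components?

Step 1 — total variance = trace(Sigma) = Σ λ_i = 55 + 20 + 10 = 85.

Step 2 — fraction explained by component i = λ_i / Σ λ:
  PC1: 55/85 = 0.6471
  PC2: 20/85 = 0.2353
  PC3: 10/85 = 0.1176

Step 3 — cumulative fraction after k components = (λ_1 + ... + λ_k) / Σ λ:
  k = 1: 55/85 = 0.6471
  k = 2: (55 + 20)/85 = 75/85 = 0.8824
  k = 3: (55 + 20 + 10)/85 = 85/85 = 1

Summary (fraction, with percent):

explained: PC1 0.6471 (64.71%), PC2 0.2353 (23.53%), PC3 0.1176 (11.76%);  cumulative: 0.6471, 0.8824, 1


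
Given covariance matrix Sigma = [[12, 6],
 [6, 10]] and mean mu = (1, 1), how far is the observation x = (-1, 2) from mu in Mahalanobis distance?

Step 1 — centre the observation: (x - mu) = (-2, 1).

Step 2 — invert Sigma. det(Sigma) = 12·10 - (6)² = 84.
  Sigma^{-1} = (1/det) · [[d, -b], [-b, a]] = [[0.119, -0.0714],
 [-0.0714, 0.1429]].

Step 3 — form the quadratic (x - mu)^T · Sigma^{-1} · (x - mu):
  Sigma^{-1} · (x - mu) = (-0.3095, 0.2857).
  (x - mu)^T · [Sigma^{-1} · (x - mu)] = (-2)·(-0.3095) + (1)·(0.2857) = 0.9048.

Step 4 — take square root: d = √(0.9048) ≈ 0.9512.

d(x, mu) = √(0.9048) ≈ 0.9512


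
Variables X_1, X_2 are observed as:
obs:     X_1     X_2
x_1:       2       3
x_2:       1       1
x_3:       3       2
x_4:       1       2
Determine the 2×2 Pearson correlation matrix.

Step 1 — column means:
  mean(X_1) = (2 + 1 + 3 + 1) / 4 = 7/4 = 1.75
  mean(X_2) = (3 + 1 + 2 + 2) / 4 = 8/4 = 2

Step 2 — sample variances and covariances s[i,j] = (1/(n-1)) · Σ_k (x_{k,i} - mean_i) · (x_{k,j} - mean_j), with n-1 = 3:
  s[X_1,X_1] = ((0.25)·(0.25) + (-0.75)·(-0.75) + (1.25)·(1.25) + (-0.75)·(-0.75)) / 3 = 2.75/3 = 0.9167
  s[X_1,X_2] = ((0.25)·(1) + (-0.75)·(-1) + (1.25)·(0) + (-0.75)·(0)) / 3 = 1/3 = 0.3333
  s[X_2,X_2] = ((1)·(1) + (-1)·(-1) + (0)·(0) + (0)·(0)) / 3 = 2/3 = 0.6667
  Sample standard deviations s_i = √(s[i,i]):
  s(X_1) = √(0.9167) = 0.9574
  s(X_2) = √(0.6667) = 0.8165

Step 3 — r_{ij} = s_{ij} / (s_i · s_j):
  r[X_1,X_1] = 1 (diagonal).
  r[X_1,X_2] = 0.3333 / (0.9574 · 0.8165) = 0.3333 / 0.7817 = 0.4264
  r[X_2,X_2] = 1 (diagonal).

R is symmetric with unit diagonal. Assembling:

R = [[1, 0.4264],
 [0.4264, 1]]


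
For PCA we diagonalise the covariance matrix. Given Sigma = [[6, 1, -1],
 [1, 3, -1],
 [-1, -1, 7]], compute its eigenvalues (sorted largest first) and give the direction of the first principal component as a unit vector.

Step 1 — characteristic polynomial p(λ) = det(λI - Sigma) = λ³ - tr·λ² + c_1·λ - det, where tr = trace, c_1 = sum of the principal 2×2 minors, det = det(Sigma):
  tr = 6 + 3 + 7 = 16,
  c_1 = (6·3 - (1)²) + (6·7 - (-1)²) + (3·7 - (-1)²) = 17 + 41 + 20 = 78,
  det = 6·(3·7 - (-1)²) - (1)·((1)·7 - (-1)·(-1)) + (-1)·((1)·(-1) - 3·(-1)) = 6·(20) - (1)·(6) + (-1)·(2) = 112.
  So p(λ) = λ³ - 16λ² + 78λ - 112.
Step 2 — look for an integer root (rational root theorem: any rational root is an integer divisor of 112). Testing λ = 8:
  p(8) = 512 - 1024 + 624 - 112 = 0  ✓
  Dividing out (λ - 8): p(λ) = (λ - 8)(λ² - 8λ + 14).
Step 3 — remaining eigenvalues from the quadratic λ² - 8λ + 14 = 0:
  Δ = 8² - 4·14 = 64 - 56 = 8,  λ = (8 ± √8)/2 = (8 ± 2.8284)/2 ≈ 5.4142 or 2.5858.
  Sorted: λ_1 = 8,  λ_2 = 5.4142,  λ_3 = 2.5858  (check: sum = 16 = tr ✓).

Step 4 — unit eigenvector for λ_1 = 8: v spans the null space of (Sigma - λ_1 I), whose rows are
  r_1 = (-2, 1, -1),  r_2 = (1, -5, -1),  r_3 = (-1, -1, -1).
  v is orthogonal to every row, so take v ∝ r_1 × r_2 = ((1)·(-1) - (-1)·(-5), (-1)·(1) - (-2)·(-1), (-2)·(-5) - (1)·(1)) = (-6, -3, 9).
  Rescale (divide by 3; multiply by -1 so the first nonzero entry is positive): u = (2, 1, -3).
  ||u|| = √((2)² + (1)² + (-3)²) = √(14) ≈ 3.7417,  v_1 = u/||u|| ≈ (0.5345, 0.2673, -0.8018) (||v_1|| = 1).

λ_1 = 8,  λ_2 = 5.4142,  λ_3 = 2.5858;  v_1 ≈ (0.5345, 0.2673, -0.8018)


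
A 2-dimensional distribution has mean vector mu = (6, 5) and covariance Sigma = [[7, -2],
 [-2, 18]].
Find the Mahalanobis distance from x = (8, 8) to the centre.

Step 1 — centre the observation: (x - mu) = (2, 3).

Step 2 — invert Sigma. det(Sigma) = 7·18 - (-2)² = 122.
  Sigma^{-1} = (1/det) · [[d, -b], [-b, a]] = [[0.1475, 0.0164],
 [0.0164, 0.0574]].

Step 3 — form the quadratic (x - mu)^T · Sigma^{-1} · (x - mu):
  Sigma^{-1} · (x - mu) = (0.3443, 0.2049).
  (x - mu)^T · [Sigma^{-1} · (x - mu)] = (2)·(0.3443) + (3)·(0.2049) = 1.3033.

Step 4 — take square root: d = √(1.3033) ≈ 1.1416.

d(x, mu) = √(1.3033) ≈ 1.1416


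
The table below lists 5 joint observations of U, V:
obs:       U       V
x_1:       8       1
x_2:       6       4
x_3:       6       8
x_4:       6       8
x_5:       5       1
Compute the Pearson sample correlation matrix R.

Step 1 — column means:
  mean(U) = (8 + 6 + 6 + 6 + 5) / 5 = 31/5 = 6.2
  mean(V) = (1 + 4 + 8 + 8 + 1) / 5 = 22/5 = 4.4

Step 2 — sample variances and covariances s[i,j] = (1/(n-1)) · Σ_k (x_{k,i} - mean_i) · (x_{k,j} - mean_j), with n-1 = 4:
  s[U,U] = ((1.8)·(1.8) + (-0.2)·(-0.2) + (-0.2)·(-0.2) + (-0.2)·(-0.2) + (-1.2)·(-1.2)) / 4 = 4.8/4 = 1.2
  s[U,V] = ((1.8)·(-3.4) + (-0.2)·(-0.4) + (-0.2)·(3.6) + (-0.2)·(3.6) + (-1.2)·(-3.4)) / 4 = -3.4/4 = -0.85
  s[V,V] = ((-3.4)·(-3.4) + (-0.4)·(-0.4) + (3.6)·(3.6) + (3.6)·(3.6) + (-3.4)·(-3.4)) / 4 = 49.2/4 = 12.3
  Sample standard deviations s_i = √(s[i,i]):
  s(U) = √(1.2) = 1.0954
  s(V) = √(12.3) = 3.5071

Step 3 — r_{ij} = s_{ij} / (s_i · s_j):
  r[U,U] = 1 (diagonal).
  r[U,V] = -0.85 / (1.0954 · 3.5071) = -0.85 / 3.8419 = -0.2212
  r[V,V] = 1 (diagonal).

R is symmetric with unit diagonal. Assembling:

R = [[1, -0.2212],
 [-0.2212, 1]]


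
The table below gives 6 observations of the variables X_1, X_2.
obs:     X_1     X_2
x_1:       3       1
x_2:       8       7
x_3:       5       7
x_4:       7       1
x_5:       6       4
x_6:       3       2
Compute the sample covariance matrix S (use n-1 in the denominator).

Step 1 — column means:
  mean(X_1) = (3 + 8 + 5 + 7 + 6 + 3) / 6 = 32/6 = 5.3333
  mean(X_2) = (1 + 7 + 7 + 1 + 4 + 2) / 6 = 22/6 = 3.6667

Step 2 — sample covariance S[i,j] = (1/(n-1)) · Σ_k (x_{k,i} - mean_i) · (x_{k,j} - mean_j), with n-1 = 5.
  S[X_1,X_1] = ((-2.3333)·(-2.3333) + (2.6667)·(2.6667) + (-0.3333)·(-0.3333) + (1.6667)·(1.6667) + (0.6667)·(0.6667) + (-2.3333)·(-2.3333)) / 5 = 21.3333/5 = 4.2667
  S[X_1,X_2] = ((-2.3333)·(-2.6667) + (2.6667)·(3.3333) + (-0.3333)·(3.3333) + (1.6667)·(-2.6667) + (0.6667)·(0.3333) + (-2.3333)·(-1.6667)) / 5 = 13.6667/5 = 2.7333
  S[X_2,X_2] = ((-2.6667)·(-2.6667) + (3.3333)·(3.3333) + (3.3333)·(3.3333) + (-2.6667)·(-2.6667) + (0.3333)·(0.3333) + (-1.6667)·(-1.6667)) / 5 = 39.3333/5 = 7.8667

S is symmetric (S[j,i] = S[i,j]). Assembling:

S = [[4.2667, 2.7333],
 [2.7333, 7.8667]]


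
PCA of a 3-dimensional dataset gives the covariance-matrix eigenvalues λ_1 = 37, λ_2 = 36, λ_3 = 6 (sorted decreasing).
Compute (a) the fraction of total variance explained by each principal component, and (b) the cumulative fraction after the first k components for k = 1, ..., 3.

Step 1 — total variance = trace(Sigma) = Σ λ_i = 37 + 36 + 6 = 79.

Step 2 — fraction explained by component i = λ_i / Σ λ:
  PC1: 37/79 = 0.4684
  PC2: 36/79 = 0.4557
  PC3: 6/79 = 0.0759

Step 3 — cumulative fraction after k components = (λ_1 + ... + λ_k) / Σ λ:
  k = 1: 37/79 = 0.4684
  k = 2: (37 + 36)/79 = 73/79 = 0.9241
  k = 3: (37 + 36 + 6)/79 = 79/79 = 1

Summary (fraction, with percent):

explained: PC1 0.4684 (46.84%), PC2 0.4557 (45.57%), PC3 0.0759 (7.59%);  cumulative: 0.4684, 0.9241, 1


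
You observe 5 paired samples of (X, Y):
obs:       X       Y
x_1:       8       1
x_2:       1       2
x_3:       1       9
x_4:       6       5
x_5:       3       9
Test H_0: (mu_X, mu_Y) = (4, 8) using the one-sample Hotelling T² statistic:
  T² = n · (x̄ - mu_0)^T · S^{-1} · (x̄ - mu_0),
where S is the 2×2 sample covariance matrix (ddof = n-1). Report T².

Step 1 — sample mean vector:
  mean(X) = (8 + 1 + 1 + 6 + 3) / 5 = 19/5 = 3.8
  mean(Y) = (1 + 2 + 9 + 5 + 9) / 5 = 26/5 = 5.2
  x̄ = (3.8, 5.2),  deviation x̄ - mu_0 = (3.8, 5.2) - (4, 8) = (-0.2, -2.8).

Step 2 — sample covariance matrix, S[i,j] = (1/(n-1)) · Σ_k (x_{k,i} - mean_i) · (x_{k,j} - mean_j), divisor n-1 = 4:
  S[X,X] = ((4.2)·(4.2) + (-2.8)·(-2.8) + (-2.8)·(-2.8) + (2.2)·(2.2) + (-0.8)·(-0.8)) / 4 = 38.8/4 = 9.7
  S[X,Y] = ((4.2)·(-4.2) + (-2.8)·(-3.2) + (-2.8)·(3.8) + (2.2)·(-0.2) + (-0.8)·(3.8)) / 4 = -22.8/4 = -5.7
  S[Y,Y] = ((-4.2)·(-4.2) + (-3.2)·(-3.2) + (3.8)·(3.8) + (-0.2)·(-0.2) + (3.8)·(3.8)) / 4 = 56.8/4 = 14.2
  S = [[9.7, -5.7],
 [-5.7, 14.2]].

Step 3 — invert S. det(S) = 9.7·14.2 - (-5.7)² = 105.25.
  S^{-1} = (1/det) · [[d, -b], [-b, a]] = [[0.1349, 0.0542],
 [0.0542, 0.0922]].

Step 4 — quadratic form (x̄ - mu_0)^T · S^{-1} · (x̄ - mu_0):
  S^{-1} · (x̄ - mu_0) = (-0.1786, -0.2689),
  (x̄ - mu_0)^T · [...] = (-0.2)·(-0.1786) + (-2.8)·(-0.2689) = 0.7886.

Step 5 — scale by n: T² = 5 · 0.7886 = 3.943.

T² ≈ 3.943


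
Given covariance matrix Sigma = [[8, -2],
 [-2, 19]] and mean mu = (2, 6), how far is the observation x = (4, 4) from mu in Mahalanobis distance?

Step 1 — centre the observation: (x - mu) = (2, -2).

Step 2 — invert Sigma. det(Sigma) = 8·19 - (-2)² = 148.
  Sigma^{-1} = (1/det) · [[d, -b], [-b, a]] = [[0.1284, 0.0135],
 [0.0135, 0.0541]].

Step 3 — form the quadratic (x - mu)^T · Sigma^{-1} · (x - mu):
  Sigma^{-1} · (x - mu) = (0.2297, -0.0811).
  (x - mu)^T · [Sigma^{-1} · (x - mu)] = (2)·(0.2297) + (-2)·(-0.0811) = 0.6216.

Step 4 — take square root: d = √(0.6216) ≈ 0.7884.

d(x, mu) = √(0.6216) ≈ 0.7884


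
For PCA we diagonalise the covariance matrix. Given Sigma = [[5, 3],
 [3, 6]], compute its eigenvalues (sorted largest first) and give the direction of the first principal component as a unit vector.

Step 1 — characteristic polynomial of 2×2 Sigma:
  det(Sigma - λI) = λ² - trace · λ + det = 0.
  trace = 5 + 6 = 11, det = 5·6 - (3)² = 21.
Step 2 — discriminant:
  Δ = trace² - 4·det = 121 - 84 = 37.
Step 3 — eigenvalues:
  λ = (trace ± √Δ)/2 = (11 ± 6.0828)/2,
  λ_1 = 8.5414,  λ_2 = 2.4586.

Step 4 — unit eigenvector for λ_1: solve (Sigma - λ_1 I)v = 0. First row:
  (5 - 8.5414)·v_x + (3)·v_y = 0, i.e. (-3.5414)·v_x + (3)·v_y = 0,
  so v ∝ (b, λ_1 - a) = (3, 3.5414) = u.
  ||u|| = √((3)² + (3.5414)²) = √(21.5414) ≈ 4.6413,
  v_1 = u/||u|| ≈ (0.6464, 0.763) (||v_1|| = 1).

λ_1 = 8.5414,  λ_2 = 2.4586;  v_1 ≈ (0.6464, 0.763)


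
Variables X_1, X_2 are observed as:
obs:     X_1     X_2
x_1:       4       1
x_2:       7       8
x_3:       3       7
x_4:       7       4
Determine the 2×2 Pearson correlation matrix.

Step 1 — column means:
  mean(X_1) = (4 + 7 + 3 + 7) / 4 = 21/4 = 5.25
  mean(X_2) = (1 + 8 + 7 + 4) / 4 = 20/4 = 5

Step 2 — sample variances and covariances s[i,j] = (1/(n-1)) · Σ_k (x_{k,i} - mean_i) · (x_{k,j} - mean_j), with n-1 = 3:
  s[X_1,X_1] = ((-1.25)·(-1.25) + (1.75)·(1.75) + (-2.25)·(-2.25) + (1.75)·(1.75)) / 3 = 12.75/3 = 4.25
  s[X_1,X_2] = ((-1.25)·(-4) + (1.75)·(3) + (-2.25)·(2) + (1.75)·(-1)) / 3 = 4/3 = 1.3333
  s[X_2,X_2] = ((-4)·(-4) + (3)·(3) + (2)·(2) + (-1)·(-1)) / 3 = 30/3 = 10
  Sample standard deviations s_i = √(s[i,i]):
  s(X_1) = √(4.25) = 2.0616
  s(X_2) = √(10) = 3.1623

Step 3 — r_{ij} = s_{ij} / (s_i · s_j):
  r[X_1,X_1] = 1 (diagonal).
  r[X_1,X_2] = 1.3333 / (2.0616 · 3.1623) = 1.3333 / 6.5192 = 0.2045
  r[X_2,X_2] = 1 (diagonal).

R is symmetric with unit diagonal. Assembling:

R = [[1, 0.2045],
 [0.2045, 1]]


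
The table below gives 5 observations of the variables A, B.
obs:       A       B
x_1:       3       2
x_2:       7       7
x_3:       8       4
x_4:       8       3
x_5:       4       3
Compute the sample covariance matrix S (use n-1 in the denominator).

Step 1 — column means:
  mean(A) = (3 + 7 + 8 + 8 + 4) / 5 = 30/5 = 6
  mean(B) = (2 + 7 + 4 + 3 + 3) / 5 = 19/5 = 3.8

Step 2 — sample covariance S[i,j] = (1/(n-1)) · Σ_k (x_{k,i} - mean_i) · (x_{k,j} - mean_j), with n-1 = 4.
  S[A,A] = ((-3)·(-3) + (1)·(1) + (2)·(2) + (2)·(2) + (-2)·(-2)) / 4 = 22/4 = 5.5
  S[A,B] = ((-3)·(-1.8) + (1)·(3.2) + (2)·(0.2) + (2)·(-0.8) + (-2)·(-0.8)) / 4 = 9/4 = 2.25
  S[B,B] = ((-1.8)·(-1.8) + (3.2)·(3.2) + (0.2)·(0.2) + (-0.8)·(-0.8) + (-0.8)·(-0.8)) / 4 = 14.8/4 = 3.7

S is symmetric (S[j,i] = S[i,j]). Assembling:

S = [[5.5, 2.25],
 [2.25, 3.7]]


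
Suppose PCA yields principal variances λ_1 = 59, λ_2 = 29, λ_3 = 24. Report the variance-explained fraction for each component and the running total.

Step 1 — total variance = trace(Sigma) = Σ λ_i = 59 + 29 + 24 = 112.

Step 2 — fraction explained by component i = λ_i / Σ λ:
  PC1: 59/112 = 0.5268
  PC2: 29/112 = 0.2589
  PC3: 24/112 = 0.2143

Step 3 — cumulative fraction after k components = (λ_1 + ... + λ_k) / Σ λ:
  k = 1: 59/112 = 0.5268
  k = 2: (59 + 29)/112 = 88/112 = 0.7857
  k = 3: (59 + 29 + 24)/112 = 112/112 = 1

Summary (fraction, with percent):

explained: PC1 0.5268 (52.68%), PC2 0.2589 (25.89%), PC3 0.2143 (21.43%);  cumulative: 0.5268, 0.7857, 1


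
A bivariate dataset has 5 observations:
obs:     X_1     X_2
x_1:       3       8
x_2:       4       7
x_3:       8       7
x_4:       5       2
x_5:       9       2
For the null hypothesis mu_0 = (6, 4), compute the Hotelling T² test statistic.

Step 1 — sample mean vector:
  mean(X_1) = (3 + 4 + 8 + 5 + 9) / 5 = 29/5 = 5.8
  mean(X_2) = (8 + 7 + 7 + 2 + 2) / 5 = 26/5 = 5.2
  x̄ = (5.8, 5.2),  deviation x̄ - mu_0 = (5.8, 5.2) - (6, 4) = (-0.2, 1.2).

Step 2 — sample covariance matrix, S[i,j] = (1/(n-1)) · Σ_k (x_{k,i} - mean_i) · (x_{k,j} - mean_j), divisor n-1 = 4:
  S[X_1,X_1] = ((-2.8)·(-2.8) + (-1.8)·(-1.8) + (2.2)·(2.2) + (-0.8)·(-0.8) + (3.2)·(3.2)) / 4 = 26.8/4 = 6.7
  S[X_1,X_2] = ((-2.8)·(2.8) + (-1.8)·(1.8) + (2.2)·(1.8) + (-0.8)·(-3.2) + (3.2)·(-3.2)) / 4 = -14.8/4 = -3.7
  S[X_2,X_2] = ((2.8)·(2.8) + (1.8)·(1.8) + (1.8)·(1.8) + (-3.2)·(-3.2) + (-3.2)·(-3.2)) / 4 = 34.8/4 = 8.7
  S = [[6.7, -3.7],
 [-3.7, 8.7]].

Step 3 — invert S. det(S) = 6.7·8.7 - (-3.7)² = 44.6.
  S^{-1} = (1/det) · [[d, -b], [-b, a]] = [[0.1951, 0.083],
 [0.083, 0.1502]].

Step 4 — quadratic form (x̄ - mu_0)^T · S^{-1} · (x̄ - mu_0):
  S^{-1} · (x̄ - mu_0) = (0.0605, 0.1637),
  (x̄ - mu_0)^T · [...] = (-0.2)·(0.0605) + (1.2)·(0.1637) = 0.1843.

Step 5 — scale by n: T² = 5 · 0.1843 = 0.9215.

T² ≈ 0.9215


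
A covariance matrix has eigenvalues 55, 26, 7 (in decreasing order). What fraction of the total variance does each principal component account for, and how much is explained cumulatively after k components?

Step 1 — total variance = trace(Sigma) = Σ λ_i = 55 + 26 + 7 = 88.

Step 2 — fraction explained by component i = λ_i / Σ λ:
  PC1: 55/88 = 0.625
  PC2: 26/88 = 0.2955
  PC3: 7/88 = 0.0795

Step 3 — cumulative fraction after k components = (λ_1 + ... + λ_k) / Σ λ:
  k = 1: 55/88 = 0.625
  k = 2: (55 + 26)/88 = 81/88 = 0.9205
  k = 3: (55 + 26 + 7)/88 = 88/88 = 1

Summary (fraction, with percent):

explained: PC1 0.625 (62.5%), PC2 0.2955 (29.55%), PC3 0.0795 (7.95%);  cumulative: 0.625, 0.9205, 1


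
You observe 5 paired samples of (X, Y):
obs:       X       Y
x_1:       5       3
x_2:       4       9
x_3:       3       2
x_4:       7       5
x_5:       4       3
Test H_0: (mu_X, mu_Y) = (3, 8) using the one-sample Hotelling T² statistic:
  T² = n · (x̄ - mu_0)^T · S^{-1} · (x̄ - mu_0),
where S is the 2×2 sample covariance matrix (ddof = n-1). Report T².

Step 1 — sample mean vector:
  mean(X) = (5 + 4 + 3 + 7 + 4) / 5 = 23/5 = 4.6
  mean(Y) = (3 + 9 + 2 + 5 + 3) / 5 = 22/5 = 4.4
  x̄ = (4.6, 4.4),  deviation x̄ - mu_0 = (4.6, 4.4) - (3, 8) = (1.6, -3.6).

Step 2 — sample covariance matrix, S[i,j] = (1/(n-1)) · Σ_k (x_{k,i} - mean_i) · (x_{k,j} - mean_j), divisor n-1 = 4:
  S[X,X] = ((0.4)·(0.4) + (-0.6)·(-0.6) + (-1.6)·(-1.6) + (2.4)·(2.4) + (-0.6)·(-0.6)) / 4 = 9.2/4 = 2.3
  S[X,Y] = ((0.4)·(-1.4) + (-0.6)·(4.6) + (-1.6)·(-2.4) + (2.4)·(0.6) + (-0.6)·(-1.4)) / 4 = 2.8/4 = 0.7
  S[Y,Y] = ((-1.4)·(-1.4) + (4.6)·(4.6) + (-2.4)·(-2.4) + (0.6)·(0.6) + (-1.4)·(-1.4)) / 4 = 31.2/4 = 7.8
  S = [[2.3, 0.7],
 [0.7, 7.8]].

Step 3 — invert S. det(S) = 2.3·7.8 - (0.7)² = 17.45.
  S^{-1} = (1/det) · [[d, -b], [-b, a]] = [[0.447, -0.0401],
 [-0.0401, 0.1318]].

Step 4 — quadratic form (x̄ - mu_0)^T · S^{-1} · (x̄ - mu_0):
  S^{-1} · (x̄ - mu_0) = (0.8596, -0.5387),
  (x̄ - mu_0)^T · [...] = (1.6)·(0.8596) + (-3.6)·(-0.5387) = 3.3146.

Step 5 — scale by n: T² = 5 · 3.3146 = 16.5731.

T² ≈ 16.5731


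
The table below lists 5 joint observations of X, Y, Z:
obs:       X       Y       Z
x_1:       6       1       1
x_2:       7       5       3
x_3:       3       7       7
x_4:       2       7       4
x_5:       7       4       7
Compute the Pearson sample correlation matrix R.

Step 1 — column means:
  mean(X) = (6 + 7 + 3 + 2 + 7) / 5 = 25/5 = 5
  mean(Y) = (1 + 5 + 7 + 7 + 4) / 5 = 24/5 = 4.8
  mean(Z) = (1 + 3 + 7 + 4 + 7) / 5 = 22/5 = 4.4

Step 2 — sample variances and covariances s[i,j] = (1/(n-1)) · Σ_k (x_{k,i} - mean_i) · (x_{k,j} - mean_j), with n-1 = 4:
  s[X,X] = ((1)·(1) + (2)·(2) + (-2)·(-2) + (-3)·(-3) + (2)·(2)) / 4 = 22/4 = 5.5
  s[X,Y] = ((1)·(-3.8) + (2)·(0.2) + (-2)·(2.2) + (-3)·(2.2) + (2)·(-0.8)) / 4 = -16/4 = -4
  s[X,Z] = ((1)·(-3.4) + (2)·(-1.4) + (-2)·(2.6) + (-3)·(-0.4) + (2)·(2.6)) / 4 = -5/4 = -1.25
  s[Y,Y] = ((-3.8)·(-3.8) + (0.2)·(0.2) + (2.2)·(2.2) + (2.2)·(2.2) + (-0.8)·(-0.8)) / 4 = 24.8/4 = 6.2
  s[Y,Z] = ((-3.8)·(-3.4) + (0.2)·(-1.4) + (2.2)·(2.6) + (2.2)·(-0.4) + (-0.8)·(2.6)) / 4 = 15.4/4 = 3.85
  s[Z,Z] = ((-3.4)·(-3.4) + (-1.4)·(-1.4) + (2.6)·(2.6) + (-0.4)·(-0.4) + (2.6)·(2.6)) / 4 = 27.2/4 = 6.8
  Sample standard deviations s_i = √(s[i,i]):
  s(X) = √(5.5) = 2.3452
  s(Y) = √(6.2) = 2.49
  s(Z) = √(6.8) = 2.6077

Step 3 — r_{ij} = s_{ij} / (s_i · s_j):
  r[X,X] = 1 (diagonal).
  r[X,Y] = -4 / (2.3452 · 2.49) = -4 / 5.8395 = -0.685
  r[X,Z] = -1.25 / (2.3452 · 2.6077) = -1.25 / 6.1156 = -0.2044
  r[Y,Y] = 1 (diagonal).
  r[Y,Z] = 3.85 / (2.49 · 2.6077) = 3.85 / 6.4931 = 0.5929
  r[Z,Z] = 1 (diagonal).

R is symmetric with unit diagonal. Assembling:

R = [[1, -0.685, -0.2044],
 [-0.685, 1, 0.5929],
 [-0.2044, 0.5929, 1]]
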